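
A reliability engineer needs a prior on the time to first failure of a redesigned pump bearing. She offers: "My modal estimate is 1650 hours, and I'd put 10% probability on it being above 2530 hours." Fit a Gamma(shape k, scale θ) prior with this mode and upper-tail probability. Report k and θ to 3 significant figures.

Gamma(k,θ) with k>1 has mode (k−1)θ, so θ = 1650/(k−1).
Need P(X < 2530) = 0.9 with θ tied to k this way. Start at k = 2, θ = 1650: P(X<2530) ≈ 0.453.
Too low — raise k to concentrate. Iterating converges to k ≈ 11.2.
Then θ = 1650/(11.2−1) ≈ 162.

k ≈ 11.2, θ ≈ 162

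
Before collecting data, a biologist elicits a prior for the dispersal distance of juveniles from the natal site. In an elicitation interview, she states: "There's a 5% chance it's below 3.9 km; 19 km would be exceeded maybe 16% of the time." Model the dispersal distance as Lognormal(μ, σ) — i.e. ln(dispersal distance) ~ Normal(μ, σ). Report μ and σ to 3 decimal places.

If T ~ Lognormal(μ,σ) then ln T ~ Normal(μ,σ), so the p-quantile of ln T is μ + z_p·σ.
ln(3.9) = 1.361 and ln(19) = 2.944; z_{0.05} = -1.645, z_{0.84} = 0.9945.
σ = (2.944 − 1.361)/(0.9945 − (-1.645)) = 0.600.
μ = 1.361 − (-1.645)·0.600 = 2.348.

μ ≈ 2.348, σ ≈ 0.600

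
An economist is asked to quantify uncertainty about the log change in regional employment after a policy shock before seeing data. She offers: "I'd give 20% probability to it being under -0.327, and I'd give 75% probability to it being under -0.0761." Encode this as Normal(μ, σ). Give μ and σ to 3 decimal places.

μ = -0.188, σ = 0.165

For Normal(μ,σ), the p-quantile is μ + z_p·σ. Here z_{0.2} = -0.8416, z_{0.75} = 0.6745.
So -0.327 = μ − 0.8416σ and -0.0761 = μ + 0.6745σ.
Subtracting: σ = (-0.0761 − -0.327)/(0.6745 − (-0.8416)) = 0.165.
Then μ = -0.327 − (-0.8416)·0.165 = -0.188.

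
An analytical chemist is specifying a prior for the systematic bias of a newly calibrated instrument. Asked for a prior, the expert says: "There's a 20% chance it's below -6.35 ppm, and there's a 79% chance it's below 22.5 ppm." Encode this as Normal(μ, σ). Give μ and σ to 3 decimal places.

For Normal(μ,σ), the p-quantile is μ + z_p·σ. Here z_{0.2} = -0.8416, z_{0.79} = 0.8064.
So -6.35 = μ − 0.8416σ and 22.5 = μ + 0.8064σ.
Subtracting: σ = (22.5 − -6.35)/(0.8064 − (-0.8416)) = 17.506.
Then μ = -6.35 − (-0.8416)·17.506 = 8.383.

μ = 8.383, σ = 17.506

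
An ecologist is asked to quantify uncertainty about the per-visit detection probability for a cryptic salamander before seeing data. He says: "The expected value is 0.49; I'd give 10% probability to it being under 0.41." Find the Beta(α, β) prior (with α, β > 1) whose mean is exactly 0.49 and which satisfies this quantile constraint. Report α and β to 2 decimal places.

With mean 0.49 fixed, write α = 0.49s, β = 0.51s where s = α+β.
Need P(θ < 0.41) = 0.1 under Beta(0.49s, 0.51s). Normal approximation: (q−m)/√(m(1−m)/s) ≈ z_{0.1} = -1.28, so s ≈ 0.49·0.51·(-1.28)²/(0.41−0.49)² = 64.1.
At s = 64.1: P(θ<0.41) ≈ 0.099. Adjusting to match 0.1 gives s ≈ 63.69.
So α = 0.49·63.69 ≈ 31.21, β = 0.51·63.69 ≈ 32.48.

α ≈ 31.21, β ≈ 32.48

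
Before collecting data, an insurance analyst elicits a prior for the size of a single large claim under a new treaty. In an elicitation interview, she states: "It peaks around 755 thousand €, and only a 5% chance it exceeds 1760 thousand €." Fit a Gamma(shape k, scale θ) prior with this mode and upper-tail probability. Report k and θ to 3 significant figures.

k ≈ 4.82, θ ≈ 198

Gamma(k,θ) with k>1 has mode (k−1)θ, so θ = 755/(k−1).
Need P(X < 1760) = 0.95 with θ tied to k this way. Start at k = 2, θ = 755: P(X<1760) ≈ 0.676.
Too low — raise k to concentrate. Iterating converges to k ≈ 4.82.
Then θ = 755/(4.82−1) ≈ 198.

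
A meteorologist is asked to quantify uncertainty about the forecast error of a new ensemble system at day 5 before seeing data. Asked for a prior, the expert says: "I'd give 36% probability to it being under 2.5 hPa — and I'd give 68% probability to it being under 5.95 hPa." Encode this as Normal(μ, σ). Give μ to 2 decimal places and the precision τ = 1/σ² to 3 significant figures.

For Normal(μ,σ), the p-quantile is μ + z_p·σ. Here z_{0.36} = -0.3585, z_{0.68} = 0.4677.
So 2.5 = μ − 0.3585σ and 5.95 = μ + 0.4677σ.
Subtracting: σ = (5.95 − 2.5)/(0.4677 − (-0.3585)) = 4.18.
Then μ = 2.5 − (-0.3585)·4.18 = 4.00.
Precision τ = 1/σ² = 1/4.176² = 0.0573.

μ = 4.00, τ = 0.0573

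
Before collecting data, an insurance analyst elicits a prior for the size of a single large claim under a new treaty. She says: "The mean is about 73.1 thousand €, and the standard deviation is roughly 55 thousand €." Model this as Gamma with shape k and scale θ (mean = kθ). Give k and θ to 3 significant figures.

k ≈ 1.77, θ ≈ 41.4

For Gamma(k, scale θ): mean = kθ, variance = kθ², so CV = 1/√k.
CV = SD/mean = 55/73.1 = 0.7524, hence k = 1/CV² = 1.77.
Then θ = mean/k = 73.1/1.77 = 41.4.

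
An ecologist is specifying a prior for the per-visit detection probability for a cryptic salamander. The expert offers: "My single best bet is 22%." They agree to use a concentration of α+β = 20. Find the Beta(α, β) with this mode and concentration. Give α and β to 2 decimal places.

For α,β > 1 the Beta mode is (α−1)/(α+β−2). With α+β = 20, the mode is (α−1)/18.
Set (α−1)/18 = 0.22 → α = 1 + 0.22·18 = 4.96.
β = 20 − α = 15.04.

α = 4.96, β = 15.04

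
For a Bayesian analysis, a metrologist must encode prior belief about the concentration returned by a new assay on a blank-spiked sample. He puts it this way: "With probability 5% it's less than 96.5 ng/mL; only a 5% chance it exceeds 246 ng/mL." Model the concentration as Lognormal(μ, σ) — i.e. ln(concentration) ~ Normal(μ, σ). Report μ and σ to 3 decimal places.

μ ≈ 5.037, σ ≈ 0.284

If T ~ Lognormal(μ,σ) then ln T ~ Normal(μ,σ), so the p-quantile of ln T is μ + z_p·σ.
ln(96.5) = 4.57 and ln(246) = 5.505; z_{0.05} = -1.645, z_{0.95} = 1.645.
σ = (5.505 − 4.57)/(1.645 − (-1.645)) = 0.284.
μ = 4.57 − (-1.645)·0.284 = 5.037.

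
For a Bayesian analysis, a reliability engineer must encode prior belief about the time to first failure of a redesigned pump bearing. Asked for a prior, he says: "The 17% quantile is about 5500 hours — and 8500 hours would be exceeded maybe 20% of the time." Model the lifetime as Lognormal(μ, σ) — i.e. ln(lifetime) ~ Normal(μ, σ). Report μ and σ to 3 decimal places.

μ ≈ 8.844, σ ≈ 0.242

If T ~ Lognormal(μ,σ) then ln T ~ Normal(μ,σ), so the p-quantile of ln T is μ + z_p·σ.
ln(5500) = 8.613 and ln(8500) = 9.048; z_{0.17} = -0.9542, z_{0.8} = 0.8416.
σ = (9.048 − 8.613)/(0.8416 − (-0.9542)) = 0.242.
μ = 8.613 − (-0.9542)·0.242 = 8.844.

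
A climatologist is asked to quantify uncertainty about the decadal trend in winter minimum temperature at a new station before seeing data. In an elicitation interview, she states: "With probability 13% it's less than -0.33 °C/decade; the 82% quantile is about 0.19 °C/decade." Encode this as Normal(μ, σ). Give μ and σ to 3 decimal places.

For Normal(μ,σ), the p-quantile is μ + z_p·σ. Here z_{0.13} = -1.126, z_{0.82} = 0.9154.
So -0.33 = μ − 1.126σ and 0.19 = μ + 0.9154σ.
Subtracting: σ = (0.19 − -0.33)/(0.9154 − (-1.126)) = 0.255.
Then μ = -0.33 − (-1.126)·0.255 = -0.043.

μ = -0.043, σ = 0.255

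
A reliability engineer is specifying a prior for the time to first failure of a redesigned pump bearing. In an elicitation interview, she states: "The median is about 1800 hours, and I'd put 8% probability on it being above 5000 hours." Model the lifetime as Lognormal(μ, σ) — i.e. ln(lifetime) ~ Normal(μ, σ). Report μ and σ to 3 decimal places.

μ ≈ 7.496, σ ≈ 0.727

If T ~ Lognormal(μ,σ) then ln T ~ Normal(μ,σ), so the p-quantile of ln T is μ + z_p·σ.
ln(1800) = 7.496 and ln(5000) = 8.517; z_{0.5} = 0, z_{0.92} = 1.405.
σ = (8.517 − 7.496)/(1.405 − (0)) = 0.727.
μ = 7.496 − (0)·0.727 = 7.496.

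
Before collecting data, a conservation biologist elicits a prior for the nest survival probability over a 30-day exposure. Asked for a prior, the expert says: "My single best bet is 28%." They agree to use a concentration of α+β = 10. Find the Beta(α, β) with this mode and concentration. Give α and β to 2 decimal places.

α = 3.24, β = 6.76

For α,β > 1 the Beta mode is (α−1)/(α+β−2). With α+β = 10, the mode is (α−1)/8.
Set (α−1)/8 = 0.28 → α = 1 + 0.28·8 = 3.24.
β = 10 − α = 6.76.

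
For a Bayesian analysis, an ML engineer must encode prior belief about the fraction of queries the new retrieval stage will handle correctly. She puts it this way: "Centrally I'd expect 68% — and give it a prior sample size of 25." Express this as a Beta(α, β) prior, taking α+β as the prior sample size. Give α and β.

α = 17, β = 8

Under the effective-sample-size interpretation, Beta(α, β) has prior mean α/(α+β) and prior sample size α+β.
So α+β = 25 and α/(α+β) = 0.68, giving α = 0.68·25 = 17 and β = 25 − 17 = 8.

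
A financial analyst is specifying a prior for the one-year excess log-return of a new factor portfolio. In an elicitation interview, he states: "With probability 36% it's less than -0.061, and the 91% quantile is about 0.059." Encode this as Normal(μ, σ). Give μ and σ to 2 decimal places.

μ = -0.04, σ = 0.07

The p-quantile of Normal(μ,σ) is μ + z_p·σ, with z_{0.36} = -0.3585 and z_{0.91} = 1.341.
Eliminate σ: μ = (z₂·x₁ − z₁·x₂)/(z₂ − z₁) = (1.341·-0.061 − (-0.3585)·0.059)/1.699 = -0.04.
Then σ = (x₂ − x₁)/(z₂ − z₁) = (0.059 − -0.061)/1.699 = 0.07.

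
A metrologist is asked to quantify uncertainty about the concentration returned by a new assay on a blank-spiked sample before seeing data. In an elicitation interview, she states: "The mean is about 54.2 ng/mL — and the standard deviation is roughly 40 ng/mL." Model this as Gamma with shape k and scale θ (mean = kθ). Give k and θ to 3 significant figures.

k ≈ 1.84, θ ≈ 29.5

For Gamma(k, scale θ): mean = kθ, variance = kθ², so CV = 1/√k.
CV = SD/mean = 40/54.2 = 0.738, hence k = 1/CV² = 1.84.
Then θ = mean/k = 54.2/1.84 = 29.5.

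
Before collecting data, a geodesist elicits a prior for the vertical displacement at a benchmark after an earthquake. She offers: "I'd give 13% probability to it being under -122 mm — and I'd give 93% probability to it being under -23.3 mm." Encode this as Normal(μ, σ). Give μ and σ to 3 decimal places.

For Normal(μ,σ), the p-quantile is μ + z_p·σ. Here z_{0.13} = -1.126, z_{0.93} = 1.476.
So -122 = μ − 1.126σ and -23.3 = μ + 1.476σ.
Subtracting: σ = (-23.3 − -122)/(1.476 − (-1.126)) = 37.930.
Then μ = -122 − (-1.126)·37.930 = -79.276.

μ = -79.276, σ = 37.930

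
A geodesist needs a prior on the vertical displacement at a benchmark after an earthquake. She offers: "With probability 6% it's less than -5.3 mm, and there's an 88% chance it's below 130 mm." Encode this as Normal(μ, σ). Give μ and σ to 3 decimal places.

μ = 71.762, σ = 49.565

For Normal(μ,σ), the p-quantile is μ + z_p·σ. Here z_{0.06} = -1.555, z_{0.88} = 1.175.
So -5.3 = μ − 1.555σ and 130 = μ + 1.175σ.
Subtracting: σ = (130 − -5.3)/(1.175 − (-1.555)) = 49.565.
Then μ = -5.3 − (-1.555)·49.565 = 71.762.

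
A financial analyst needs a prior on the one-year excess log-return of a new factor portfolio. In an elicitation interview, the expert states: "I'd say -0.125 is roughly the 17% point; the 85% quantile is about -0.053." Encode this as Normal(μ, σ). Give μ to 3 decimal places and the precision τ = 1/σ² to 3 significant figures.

μ = -0.090, τ = 764

The p-quantile of Normal(μ,σ) is μ + z_p·σ, with z_{0.17} = -0.9542 and z_{0.85} = 1.036.
Eliminate σ: μ = (z₂·x₁ − z₁·x₂)/(z₂ − z₁) = (1.036·-0.125 − (-0.9542)·-0.053)/1.991 = -0.090.
Then σ = (x₂ − x₁)/(z₂ − z₁) = (-0.053 − -0.125)/1.991 = 0.036.
Precision τ = 1/σ² = 1/0.03617² = 764.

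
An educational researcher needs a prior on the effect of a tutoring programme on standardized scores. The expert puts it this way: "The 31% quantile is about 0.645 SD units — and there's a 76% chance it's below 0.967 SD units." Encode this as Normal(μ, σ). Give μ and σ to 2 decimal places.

μ = 0.78, σ = 0.27

For Normal(μ,σ), the p-quantile is μ + z_p·σ. Here z_{0.31} = -0.4959, z_{0.76} = 0.7063.
So 0.645 = μ − 0.4959σ and 0.967 = μ + 0.7063σ.
Subtracting: σ = (0.967 − 0.645)/(0.7063 − (-0.4959)) = 0.27.
Then μ = 0.645 − (-0.4959)·0.27 = 0.78.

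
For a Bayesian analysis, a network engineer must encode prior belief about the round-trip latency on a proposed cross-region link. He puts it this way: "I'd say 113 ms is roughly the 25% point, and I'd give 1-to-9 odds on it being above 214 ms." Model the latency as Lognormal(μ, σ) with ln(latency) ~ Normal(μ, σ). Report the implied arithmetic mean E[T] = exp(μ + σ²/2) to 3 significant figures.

E[T] ≈ 149 ms

If T ~ Lognormal(μ,σ) then ln T ~ Normal(μ,σ), so the p-quantile of ln T is μ + z_p·σ.
ln(113) = 4.727 and ln(214) = 5.366; z_{0.25} = -0.6745, z_{0.9} = 1.282.
σ = (5.366 − 4.727)/(1.282 − (-0.6745)) = 0.326.
μ = 4.727 − (-0.6745)·0.326 = 4.948.
E[T] = exp(μ + σ²/2) = exp(4.948 + 0.0533) = 149 ms.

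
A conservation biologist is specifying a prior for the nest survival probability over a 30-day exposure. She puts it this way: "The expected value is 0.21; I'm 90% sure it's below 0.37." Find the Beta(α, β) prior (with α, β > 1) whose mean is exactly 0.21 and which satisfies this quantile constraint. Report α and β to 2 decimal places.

α ≈ 2.40, β ≈ 9.04

With mean 0.21 fixed, write α = 0.21s, β = 0.79s where s = α+β.
Need P(θ < 0.37) = 0.9 under Beta(0.21s, 0.79s). Normal approximation: (q−m)/√(m(1−m)/s) ≈ z_{0.9} = 1.28, so s ≈ 0.21·0.79·(1.28)²/(0.37−0.21)² = 10.6.
At s = 10.6: P(θ<0.37) ≈ 0.893. Adjusting to match 0.9 gives s ≈ 11.44.
So α = 0.21·11.44 ≈ 2.40, β = 0.79·11.44 ≈ 9.04.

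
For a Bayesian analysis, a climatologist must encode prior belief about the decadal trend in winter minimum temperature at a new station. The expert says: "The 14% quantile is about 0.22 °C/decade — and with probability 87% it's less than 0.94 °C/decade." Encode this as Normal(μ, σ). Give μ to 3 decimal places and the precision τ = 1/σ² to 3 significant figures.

μ = 0.572, τ = 9.39

For Normal(μ,σ), the p-quantile is μ + z_p·σ. Here z_{0.14} = -1.08, z_{0.87} = 1.126.
So 0.22 = μ − 1.08σ and 0.94 = μ + 1.126σ.
Subtracting: σ = (0.94 − 0.22)/(1.126 − (-1.08)) = 0.326.
Then μ = 0.22 − (-1.08)·0.326 = 0.572.
Precision τ = 1/σ² = 1/0.3263² = 9.39.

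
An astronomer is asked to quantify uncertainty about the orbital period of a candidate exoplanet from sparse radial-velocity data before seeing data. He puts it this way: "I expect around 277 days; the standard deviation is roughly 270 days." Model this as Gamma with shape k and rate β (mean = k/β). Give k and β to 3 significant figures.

For Gamma(k, rate β): mean = k/β, variance = k/β², so CV = 1/√k.
CV = SD/mean = 270/277 = 0.9747, hence k = 1/CV² = 1.05.
Then β = k/mean = 1.05/277 = 0.0038.

k ≈ 1.05, β ≈ 0.0038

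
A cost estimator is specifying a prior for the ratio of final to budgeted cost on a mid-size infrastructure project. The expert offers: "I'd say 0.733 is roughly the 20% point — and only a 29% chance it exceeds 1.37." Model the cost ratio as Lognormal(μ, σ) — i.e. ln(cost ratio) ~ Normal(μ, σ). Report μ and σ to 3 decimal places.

μ ≈ 0.067, σ ≈ 0.448

If T ~ Lognormal(μ,σ) then ln T ~ Normal(μ,σ), so the p-quantile of ln T is μ + z_p·σ.
ln(0.733) = -0.3106 and ln(1.37) = 0.3148; z_{0.2} = -0.8416, z_{0.71} = 0.5534.
σ = (0.3148 − -0.3106)/(0.5534 − (-0.8416)) = 0.448.
μ = -0.3106 − (-0.8416)·0.448 = 0.067.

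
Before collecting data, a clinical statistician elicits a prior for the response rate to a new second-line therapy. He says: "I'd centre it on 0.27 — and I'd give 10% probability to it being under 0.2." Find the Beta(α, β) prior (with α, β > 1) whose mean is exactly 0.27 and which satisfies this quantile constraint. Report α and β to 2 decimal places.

With mean 0.27 fixed, write α = 0.27s, β = 0.73s where s = α+β.
Need P(θ < 0.2) = 0.1 under Beta(0.27s, 0.73s). Normal approximation: (q−m)/√(m(1−m)/s) ≈ z_{0.1} = -1.28, so s ≈ 0.27·0.73·(-1.28)²/(0.2−0.27)² = 66.1.
At s = 66.1: P(θ<0.2) ≈ 0.093. Adjusting to match 0.1 gives s ≈ 62.47.
So α = 0.27·62.47 ≈ 16.87, β = 0.73·62.47 ≈ 45.60.

α ≈ 16.87, β ≈ 45.60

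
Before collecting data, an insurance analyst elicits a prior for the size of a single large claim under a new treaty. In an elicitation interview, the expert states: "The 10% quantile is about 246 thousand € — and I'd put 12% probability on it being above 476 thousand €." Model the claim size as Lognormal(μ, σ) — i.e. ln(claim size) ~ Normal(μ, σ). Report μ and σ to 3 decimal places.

If T ~ Lognormal(μ,σ) then ln T ~ Normal(μ,σ), so the p-quantile of ln T is μ + z_p·σ.
ln(246) = 5.505 and ln(476) = 6.165; z_{0.1} = -1.282, z_{0.88} = 1.175.
σ = (6.165 − 5.505)/(1.175 − (-1.282)) = 0.269.
μ = 5.505 − (-1.282)·0.269 = 5.850.

μ ≈ 5.850, σ ≈ 0.269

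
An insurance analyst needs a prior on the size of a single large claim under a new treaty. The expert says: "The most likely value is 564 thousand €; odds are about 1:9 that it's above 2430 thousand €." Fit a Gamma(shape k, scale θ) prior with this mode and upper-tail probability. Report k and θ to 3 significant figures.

Gamma(k,θ) with k>1 has mode (k−1)θ, so θ = 564/(k−1).
Need P(X < 2430) = 0.9 with θ tied to k this way. Start at k = 2, θ = 564: P(X<2430) ≈ 0.929.
Too high — lower k to spread out. Iterating converges to k ≈ 1.85.
Then θ = 564/(1.85−1) ≈ 663.

k ≈ 1.85, θ ≈ 663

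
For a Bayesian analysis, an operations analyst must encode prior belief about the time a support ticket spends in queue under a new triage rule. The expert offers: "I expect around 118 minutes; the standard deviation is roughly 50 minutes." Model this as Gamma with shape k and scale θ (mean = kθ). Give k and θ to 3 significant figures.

For Gamma(k, scale θ): mean = kθ, variance = kθ², so CV = 1/√k.
CV = SD/mean = 50/118 = 0.4237, hence k = 1/CV² = 5.57.
Then θ = mean/k = 118/5.57 = 21.2.

k ≈ 5.57, θ ≈ 21.2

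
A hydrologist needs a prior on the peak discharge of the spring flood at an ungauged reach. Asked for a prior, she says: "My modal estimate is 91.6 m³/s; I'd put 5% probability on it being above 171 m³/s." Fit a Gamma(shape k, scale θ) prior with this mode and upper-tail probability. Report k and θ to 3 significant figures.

Gamma(k,θ) with k>1 has mode (k−1)θ, so θ = 91.6/(k−1).
Need P(X < 171) = 0.95 with θ tied to k this way. Start at k = 2, θ = 91.6: P(X<171) ≈ 0.557.
Too low — raise k to concentrate. Iterating converges to k ≈ 8.14.
Then θ = 91.6/(8.14−1) ≈ 12.8.

k ≈ 8.14, θ ≈ 12.8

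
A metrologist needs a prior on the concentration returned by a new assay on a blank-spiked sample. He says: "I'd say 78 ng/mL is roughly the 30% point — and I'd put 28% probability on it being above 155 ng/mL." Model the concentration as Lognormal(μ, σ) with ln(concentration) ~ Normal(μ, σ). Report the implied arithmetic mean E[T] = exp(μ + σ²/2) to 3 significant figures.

If T ~ Lognormal(μ,σ) then ln T ~ Normal(μ,σ), so the p-quantile of ln T is μ + z_p·σ.
ln(78) = 4.357 and ln(155) = 5.043; z_{0.3} = -0.5244, z_{0.72} = 0.5828.
σ = (5.043 − 4.357)/(0.5828 − (-0.5244)) = 0.620.
μ = 4.357 − (-0.5244)·0.620 = 4.682.
E[T] = exp(μ + σ²/2) = exp(4.682 + 0.1923) = 131 ng/mL.

E[T] ≈ 131 ng/mL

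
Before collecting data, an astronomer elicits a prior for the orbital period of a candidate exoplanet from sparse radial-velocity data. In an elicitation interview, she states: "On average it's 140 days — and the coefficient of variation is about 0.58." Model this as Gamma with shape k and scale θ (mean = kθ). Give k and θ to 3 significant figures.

k ≈ 2.97, θ ≈ 47.1

For Gamma(k, scale θ): mean = kθ, variance = kθ², so CV = 1/√k.
CV = 0.58, hence k = 1/CV² = 2.97.
Then θ = mean/k = 140/2.97 = 47.1.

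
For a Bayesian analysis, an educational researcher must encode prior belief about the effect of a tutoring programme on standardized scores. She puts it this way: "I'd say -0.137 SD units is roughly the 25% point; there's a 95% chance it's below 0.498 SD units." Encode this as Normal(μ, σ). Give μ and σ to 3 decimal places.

For Normal(μ,σ), the p-quantile is μ + z_p·σ. Here z_{0.25} = -0.6745, z_{0.95} = 1.645.
So -0.137 = μ − 0.6745σ and 0.498 = μ + 1.645σ.
Subtracting: σ = (0.498 − -0.137)/(1.645 − (-0.6745)) = 0.274.
Then μ = -0.137 − (-0.6745)·0.274 = 0.048.

μ = 0.048, σ = 0.274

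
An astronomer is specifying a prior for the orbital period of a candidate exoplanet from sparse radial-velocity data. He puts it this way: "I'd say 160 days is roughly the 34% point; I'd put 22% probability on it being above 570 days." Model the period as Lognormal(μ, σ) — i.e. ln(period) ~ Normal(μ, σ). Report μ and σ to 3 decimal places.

μ ≈ 5.518, σ ≈ 1.072

If T ~ Lognormal(μ,σ) then ln T ~ Normal(μ,σ), so the p-quantile of ln T is μ + z_p·σ.
ln(160) = 5.075 and ln(570) = 6.346; z_{0.34} = -0.4125, z_{0.78} = 0.7722.
σ = (6.346 − 5.075)/(0.7722 − (-0.4125)) = 1.072.
μ = 5.075 − (-0.4125)·1.072 = 5.518.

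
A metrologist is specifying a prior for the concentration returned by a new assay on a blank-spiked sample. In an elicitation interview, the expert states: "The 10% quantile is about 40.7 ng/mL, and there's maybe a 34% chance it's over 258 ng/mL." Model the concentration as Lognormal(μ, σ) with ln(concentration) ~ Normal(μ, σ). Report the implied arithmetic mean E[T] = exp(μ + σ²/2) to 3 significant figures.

E[T] ≈ 298 ng/mL

If T ~ Lognormal(μ,σ) then ln T ~ Normal(μ,σ), so the p-quantile of ln T is μ + z_p·σ.
ln(40.7) = 3.706 and ln(258) = 5.553; z_{0.1} = -1.282, z_{0.66} = 0.4125.
σ = (5.553 − 3.706)/(0.4125 − (-1.282)) = 1.090.
μ = 3.706 − (-1.282)·1.090 = 5.103.
E[T] = exp(μ + σ²/2) = exp(5.103 + 0.5942) = 298 ng/mL.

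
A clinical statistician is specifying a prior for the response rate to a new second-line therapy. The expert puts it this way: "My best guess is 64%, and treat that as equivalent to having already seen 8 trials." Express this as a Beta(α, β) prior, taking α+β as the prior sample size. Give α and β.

Under the effective-sample-size interpretation, Beta(α, β) has prior mean α/(α+β) and prior sample size α+β.
So α+β = 8 and α/(α+β) = 0.64, giving α = 0.64·8 = 5.12 and β = 8 − 5.12 = 2.88.

α = 5.12, β = 2.88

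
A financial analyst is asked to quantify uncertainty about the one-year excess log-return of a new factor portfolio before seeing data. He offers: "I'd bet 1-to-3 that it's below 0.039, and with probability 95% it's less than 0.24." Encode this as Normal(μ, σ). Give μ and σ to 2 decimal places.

μ = 0.10, σ = 0.09

The p-quantile of Normal(μ,σ) is μ + z_p·σ, with z_{0.25} = -0.6745 and z_{0.95} = 1.645.
Eliminate σ: μ = (z₂·x₁ − z₁·x₂)/(z₂ − z₁) = (1.645·0.039 − (-0.6745)·0.24)/2.319 = 0.10.
Then σ = (x₂ − x₁)/(z₂ − z₁) = (0.24 − 0.039)/2.319 = 0.09.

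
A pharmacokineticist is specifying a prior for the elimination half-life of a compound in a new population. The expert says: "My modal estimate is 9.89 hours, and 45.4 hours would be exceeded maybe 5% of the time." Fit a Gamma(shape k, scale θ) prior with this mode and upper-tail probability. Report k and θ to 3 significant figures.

k ≈ 2.05, θ ≈ 9.4

Gamma(k,θ) with k>1 has mode (k−1)θ, so θ = 9.89/(k−1).
Need P(X < 45.4) = 0.95 with θ tied to k this way. Start at k = 2, θ = 9.89: P(X<45.4) ≈ 0.943.
Too low — raise k to concentrate. Iterating converges to k ≈ 2.05.
Then θ = 9.89/(2.05−1) ≈ 9.4.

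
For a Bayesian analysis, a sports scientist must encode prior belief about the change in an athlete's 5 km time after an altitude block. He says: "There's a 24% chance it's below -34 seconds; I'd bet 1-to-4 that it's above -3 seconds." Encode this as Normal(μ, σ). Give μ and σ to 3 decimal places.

μ = -19.855, σ = 20.027

For Normal(μ,σ), the p-quantile is μ + z_p·σ. Here z_{0.24} = -0.7063, z_{0.8} = 0.8416.
So -34 = μ − 0.7063σ and -3 = μ + 0.8416σ.
Subtracting: σ = (-3 − -34)/(0.8416 − (-0.7063)) = 20.027.
Then μ = -34 − (-0.7063)·20.027 = -19.855.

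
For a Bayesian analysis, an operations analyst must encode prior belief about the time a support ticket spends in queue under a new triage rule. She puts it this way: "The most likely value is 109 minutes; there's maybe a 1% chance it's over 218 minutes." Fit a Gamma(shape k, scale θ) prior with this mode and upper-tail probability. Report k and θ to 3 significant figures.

k ≈ 11.2, θ ≈ 10.7

Gamma(k,θ) with k>1 has mode (k−1)θ, so θ = 109/(k−1).
Need P(X < 218) = 0.99 with θ tied to k this way. Start at k = 2, θ = 109: P(X<218) ≈ 0.594.
Too low — raise k to concentrate. Iterating converges to k ≈ 11.2.
Then θ = 109/(11.2−1) ≈ 10.7.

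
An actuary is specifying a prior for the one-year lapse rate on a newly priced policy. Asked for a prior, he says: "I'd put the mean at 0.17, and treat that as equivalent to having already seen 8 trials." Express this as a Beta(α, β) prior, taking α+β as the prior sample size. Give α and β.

Under the effective-sample-size interpretation, Beta(α, β) has prior mean α/(α+β) and prior sample size α+β.
So α+β = 8 and α/(α+β) = 0.17, giving α = 0.17·8 = 1.36 and β = 8 − 1.36 = 6.64.

α = 1.36, β = 6.64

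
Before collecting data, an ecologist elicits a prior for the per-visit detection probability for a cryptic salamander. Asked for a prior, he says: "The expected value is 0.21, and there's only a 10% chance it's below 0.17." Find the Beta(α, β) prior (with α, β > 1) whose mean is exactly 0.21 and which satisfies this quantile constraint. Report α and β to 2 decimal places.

With mean 0.21 fixed, write α = 0.21s, β = 0.79s where s = α+β.
Need P(θ < 0.17) = 0.1 under Beta(0.21s, 0.79s). Normal approximation: (q−m)/√(m(1−m)/s) ≈ z_{0.1} = -1.28, so s ≈ 0.21·0.79·(-1.28)²/(0.17−0.21)² = 170.3.
At s = 170.3: P(θ<0.17) ≈ 0.095. Adjusting to match 0.1 gives s ≈ 163.00.
So α = 0.21·163.00 ≈ 34.23, β = 0.79·163.00 ≈ 128.77.

α ≈ 34.23, β ≈ 128.77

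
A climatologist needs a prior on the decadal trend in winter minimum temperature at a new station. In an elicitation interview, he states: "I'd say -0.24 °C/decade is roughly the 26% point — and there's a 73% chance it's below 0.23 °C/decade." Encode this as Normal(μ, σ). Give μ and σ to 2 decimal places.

μ = 0.00, σ = 0.37

For Normal(μ,σ), the p-quantile is μ + z_p·σ. Here z_{0.26} = -0.6433, z_{0.73} = 0.6128.
So -0.24 = μ − 0.6433σ and 0.23 = μ + 0.6128σ.
Subtracting: σ = (0.23 − -0.24)/(0.6128 − (-0.6433)) = 0.37.
Then μ = -0.24 − (-0.6433)·0.37 = 0.00.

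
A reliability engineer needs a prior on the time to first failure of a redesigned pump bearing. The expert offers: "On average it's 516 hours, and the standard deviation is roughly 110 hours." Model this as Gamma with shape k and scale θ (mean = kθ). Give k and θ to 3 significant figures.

k ≈ 22, θ ≈ 23.4

For Gamma(k, scale θ): mean = kθ, variance = kθ², so CV = 1/√k.
CV = SD/mean = 110/516 = 0.2132, hence k = 1/CV² = 22.
Then θ = mean/k = 516/22 = 23.4.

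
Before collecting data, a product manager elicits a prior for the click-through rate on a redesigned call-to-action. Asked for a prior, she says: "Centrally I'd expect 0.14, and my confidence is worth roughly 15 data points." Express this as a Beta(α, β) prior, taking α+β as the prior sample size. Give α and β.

Under the effective-sample-size interpretation, Beta(α, β) has prior mean α/(α+β) and prior sample size α+β.
So α+β = 15 and α/(α+β) = 0.14, giving α = 0.14·15 = 2.1 and β = 15 − 2.1 = 12.9.

α = 2.1, β = 12.9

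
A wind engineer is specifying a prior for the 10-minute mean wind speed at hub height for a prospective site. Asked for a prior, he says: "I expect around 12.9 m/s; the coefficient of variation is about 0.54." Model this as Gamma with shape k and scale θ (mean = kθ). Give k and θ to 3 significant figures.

k ≈ 3.43, θ ≈ 3.76

For Gamma(k, scale θ): mean = kθ, variance = kθ², so CV = 1/√k.
CV = 0.54, hence k = 1/CV² = 3.43.
Then θ = mean/k = 12.9/3.43 = 3.76.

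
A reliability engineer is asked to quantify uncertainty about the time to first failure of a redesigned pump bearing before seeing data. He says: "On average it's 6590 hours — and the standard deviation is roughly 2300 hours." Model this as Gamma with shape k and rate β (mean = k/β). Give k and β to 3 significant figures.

For Gamma(k, rate β): mean = k/β, variance = k/β², so CV = 1/√k.
CV = SD/mean = 2300/6590 = 0.349, hence k = 1/CV² = 8.21.
Then β = k/mean = 8.21/6590 = 0.00125.

k ≈ 8.21, β ≈ 0.00125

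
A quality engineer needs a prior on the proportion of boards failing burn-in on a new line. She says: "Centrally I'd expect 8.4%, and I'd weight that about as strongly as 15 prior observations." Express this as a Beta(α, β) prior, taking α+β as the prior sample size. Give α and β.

α = 1.26, β = 13.74

Under the effective-sample-size interpretation, Beta(α, β) has prior mean α/(α+β) and prior sample size α+β.
So α+β = 15 and α/(α+β) = 0.084, giving α = 0.084·15 = 1.26 and β = 15 − 1.26 = 13.74.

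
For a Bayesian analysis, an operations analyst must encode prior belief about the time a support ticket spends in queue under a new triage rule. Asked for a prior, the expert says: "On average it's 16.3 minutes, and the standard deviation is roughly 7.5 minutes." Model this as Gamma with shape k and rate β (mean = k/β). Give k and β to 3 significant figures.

For Gamma(k, rate β): mean = k/β, variance = k/β², so CV = 1/√k.
CV = SD/mean = 7.5/16.3 = 0.4601, hence k = 1/CV² = 4.72.
Then β = k/mean = 4.72/16.3 = 0.29.

k ≈ 4.72, β ≈ 0.29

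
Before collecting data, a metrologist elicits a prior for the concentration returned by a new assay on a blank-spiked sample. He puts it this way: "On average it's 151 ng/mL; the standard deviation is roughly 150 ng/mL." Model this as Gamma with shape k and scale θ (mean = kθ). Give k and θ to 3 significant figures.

k ≈ 1.01, θ ≈ 149

For Gamma(k, scale θ): mean = kθ, variance = kθ², so CV = 1/√k.
CV = SD/mean = 150/151 = 0.9934, hence k = 1/CV² = 1.01.
Then θ = mean/k = 151/1.01 = 149.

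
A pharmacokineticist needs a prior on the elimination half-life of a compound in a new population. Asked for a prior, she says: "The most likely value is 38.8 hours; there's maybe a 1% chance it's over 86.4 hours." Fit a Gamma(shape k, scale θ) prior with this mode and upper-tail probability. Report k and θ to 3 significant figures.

Gamma(k,θ) with k>1 has mode (k−1)θ, so θ = 38.8/(k−1).
Need P(X < 86.4) = 0.99 with θ tied to k this way. Start at k = 2, θ = 38.8: P(X<86.4) ≈ 0.652.
Too low — raise k to concentrate. Iterating converges to k ≈ 8.5.
Then θ = 38.8/(8.5−1) ≈ 5.17.

k ≈ 8.5, θ ≈ 5.17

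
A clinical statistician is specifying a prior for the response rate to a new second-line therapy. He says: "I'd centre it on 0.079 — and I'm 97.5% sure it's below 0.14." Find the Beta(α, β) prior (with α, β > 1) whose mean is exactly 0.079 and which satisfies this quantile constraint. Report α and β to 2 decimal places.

With mean 0.079 fixed, write α = 0.079s, β = 0.921s where s = α+β.
Need P(θ < 0.14) = 0.975 under Beta(0.079s, 0.921s). Normal approximation: (q−m)/√(m(1−m)/s) ≈ z_{0.975} = 1.96, so s ≈ 0.079·0.921·(1.96)²/(0.14−0.079)² = 75.1.
At s = 75.1: P(θ<0.14) ≈ 0.960. Adjusting to match 0.975 gives s ≈ 96.99.
So α = 0.079·96.99 ≈ 7.66, β = 0.921·96.99 ≈ 89.33.

α ≈ 7.66, β ≈ 89.33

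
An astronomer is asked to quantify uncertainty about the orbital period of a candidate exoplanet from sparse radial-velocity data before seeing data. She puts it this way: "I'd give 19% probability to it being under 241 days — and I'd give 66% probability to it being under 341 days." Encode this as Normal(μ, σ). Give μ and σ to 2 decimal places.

For Normal(μ,σ), the p-quantile is μ + z_p·σ. Here z_{0.19} = -0.8779, z_{0.66} = 0.4125.
So 241 = μ − 0.8779σ and 341 = μ + 0.4125σ.
Subtracting: σ = (341 − 241)/(0.4125 − (-0.8779)) = 77.50.
Then μ = 241 − (-0.8779)·77.50 = 309.04.

μ = 309.04, σ = 77.50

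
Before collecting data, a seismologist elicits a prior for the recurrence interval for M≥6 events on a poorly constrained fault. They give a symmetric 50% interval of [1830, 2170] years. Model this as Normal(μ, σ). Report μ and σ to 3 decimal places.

A symmetric 50% interval runs μ ± z·σ with z = 0.6745.
Half-width = 170, so σ = 170/0.6745 = 252.042.
μ is the interval midpoint, 2000.000.

μ = 2000.000, σ = 252.042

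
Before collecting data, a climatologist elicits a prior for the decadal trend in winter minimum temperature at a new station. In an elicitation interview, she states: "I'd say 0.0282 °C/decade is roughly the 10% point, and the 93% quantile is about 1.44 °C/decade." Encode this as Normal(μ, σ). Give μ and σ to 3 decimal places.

μ = 0.684, σ = 0.512

The p-quantile of Normal(μ,σ) is μ + z_p·σ, with z_{0.1} = -1.282 and z_{0.93} = 1.476.
Eliminate σ: μ = (z₂·x₁ − z₁·x₂)/(z₂ − z₁) = (1.476·0.0282 − (-1.282)·1.44)/2.757 = 0.684.
Then σ = (x₂ − x₁)/(z₂ − z₁) = (1.44 − 0.0282)/2.757 = 0.512.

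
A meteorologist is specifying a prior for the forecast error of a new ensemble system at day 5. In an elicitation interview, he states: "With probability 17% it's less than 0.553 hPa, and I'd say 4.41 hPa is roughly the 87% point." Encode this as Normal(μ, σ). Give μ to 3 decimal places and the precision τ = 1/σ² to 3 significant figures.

For Normal(μ,σ), the p-quantile is μ + z_p·σ. Here z_{0.17} = -0.9542, z_{0.87} = 1.126.
So 0.553 = μ − 0.9542σ and 4.41 = μ + 1.126σ.
Subtracting: σ = (4.41 − 0.553)/(1.126 − (-0.9542)) = 1.854.
Then μ = 0.553 − (-0.9542)·1.854 = 2.322.
Precision τ = 1/σ² = 1/1.854² = 0.291.

μ = 2.322, τ = 0.291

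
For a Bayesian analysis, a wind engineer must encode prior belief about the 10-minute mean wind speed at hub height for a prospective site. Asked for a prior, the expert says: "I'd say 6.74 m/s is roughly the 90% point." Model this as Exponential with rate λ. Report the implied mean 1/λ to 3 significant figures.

P(T < 6.74) = 1 − e^(−λ·6.74) = 0.9, so λ = −ln(1−0.9)/6.74 = −ln(0.1)/6.74 = 0.342.
Mean = 1/λ = 2.93 m/s.

mean ≈ 2.93 m/s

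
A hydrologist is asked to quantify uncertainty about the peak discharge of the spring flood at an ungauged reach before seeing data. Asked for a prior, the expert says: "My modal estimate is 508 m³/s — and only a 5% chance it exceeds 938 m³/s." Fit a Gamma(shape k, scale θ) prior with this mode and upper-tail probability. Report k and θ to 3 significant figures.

Gamma(k,θ) with k>1 has mode (k−1)θ, so θ = 508/(k−1).
Need P(X < 938) = 0.95 with θ tied to k this way. Start at k = 2, θ = 508: P(X<938) ≈ 0.551.
Too low — raise k to concentrate. Iterating converges to k ≈ 8.4.
Then θ = 508/(8.4−1) ≈ 68.6.

k ≈ 8.4, θ ≈ 68.6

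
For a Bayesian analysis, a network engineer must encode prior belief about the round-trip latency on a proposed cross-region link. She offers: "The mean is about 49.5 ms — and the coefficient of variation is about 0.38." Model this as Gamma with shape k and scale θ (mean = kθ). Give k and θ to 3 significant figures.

For Gamma(k, scale θ): mean = kθ, variance = kθ², so CV = 1/√k.
CV = 0.38, hence k = 1/CV² = 6.93.
Then θ = mean/k = 49.5/6.93 = 7.15.

k ≈ 6.93, θ ≈ 7.15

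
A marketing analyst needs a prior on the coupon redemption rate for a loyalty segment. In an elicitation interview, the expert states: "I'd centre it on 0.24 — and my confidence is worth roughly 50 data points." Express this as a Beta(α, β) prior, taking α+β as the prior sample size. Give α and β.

α = 12, β = 38

Under the effective-sample-size interpretation, Beta(α, β) has prior mean α/(α+β) and prior sample size α+β.
So α+β = 50 and α/(α+β) = 0.24, giving α = 0.24·50 = 12 and β = 50 − 12 = 38.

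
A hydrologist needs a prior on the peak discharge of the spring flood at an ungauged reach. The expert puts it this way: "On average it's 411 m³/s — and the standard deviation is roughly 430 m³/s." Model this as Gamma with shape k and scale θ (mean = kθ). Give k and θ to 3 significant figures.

k ≈ 0.914, θ ≈ 450

For Gamma(k, scale θ): mean = kθ, variance = kθ², so CV = 1/√k.
CV = SD/mean = 430/411 = 1.046, hence k = 1/CV² = 0.914.
Then θ = mean/k = 411/0.914 = 450.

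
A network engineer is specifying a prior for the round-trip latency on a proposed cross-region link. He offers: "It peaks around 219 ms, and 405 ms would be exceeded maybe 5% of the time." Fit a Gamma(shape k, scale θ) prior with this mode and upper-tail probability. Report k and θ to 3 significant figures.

k ≈ 8.36, θ ≈ 29.7

Gamma(k,θ) with k>1 has mode (k−1)θ, so θ = 219/(k−1).
Need P(X < 405) = 0.95 with θ tied to k this way. Start at k = 2, θ = 219: P(X<405) ≈ 0.552.
Too low — raise k to concentrate. Iterating converges to k ≈ 8.36.
Then θ = 219/(8.36−1) ≈ 29.7.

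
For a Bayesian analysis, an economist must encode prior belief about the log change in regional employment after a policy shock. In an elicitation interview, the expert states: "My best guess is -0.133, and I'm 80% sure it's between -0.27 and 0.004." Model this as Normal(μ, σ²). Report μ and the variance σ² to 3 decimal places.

A symmetric 80% interval runs μ ± z·σ with z = 1.282.
Half-width = 0.137, so σ = 0.137/1.282 = 0.1069 and σ² = 0.011.
μ is the stated best guess, -0.133.

μ = -0.133, σ² = 0.011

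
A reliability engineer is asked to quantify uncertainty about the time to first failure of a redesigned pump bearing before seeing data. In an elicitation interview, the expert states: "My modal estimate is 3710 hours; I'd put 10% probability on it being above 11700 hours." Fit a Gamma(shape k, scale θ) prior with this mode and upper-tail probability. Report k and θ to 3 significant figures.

Gamma(k,θ) with k>1 has mode (k−1)θ, so θ = 3710/(k−1).
Need P(X < 11700) = 0.9 with θ tied to k this way. Start at k = 2, θ = 3710: P(X<11700) ≈ 0.823.
Too low — raise k to concentrate. Iterating converges to k ≈ 2.43.
Then θ = 3710/(2.43−1) ≈ 2590.

k ≈ 2.43, θ ≈ 2590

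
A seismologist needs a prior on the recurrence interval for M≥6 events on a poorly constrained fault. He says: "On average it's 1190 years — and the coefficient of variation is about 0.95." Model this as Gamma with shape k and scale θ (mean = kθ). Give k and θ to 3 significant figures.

k ≈ 1.11, θ ≈ 1070

For Gamma(k, scale θ): mean = kθ, variance = kθ², so CV = 1/√k.
CV = 0.95, hence k = 1/CV² = 1.11.
Then θ = mean/k = 1190/1.11 = 1070.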